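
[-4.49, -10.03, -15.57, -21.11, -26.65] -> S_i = -4.49 + -5.54*i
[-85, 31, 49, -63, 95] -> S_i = Random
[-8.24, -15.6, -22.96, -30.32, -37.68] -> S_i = -8.24 + -7.36*i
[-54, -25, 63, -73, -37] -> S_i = Random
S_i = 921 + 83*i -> [921, 1004, 1087, 1170, 1253]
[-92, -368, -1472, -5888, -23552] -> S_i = -92*4^i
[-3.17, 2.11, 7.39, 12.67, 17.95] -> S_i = -3.17 + 5.28*i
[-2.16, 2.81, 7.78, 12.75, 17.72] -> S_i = -2.16 + 4.97*i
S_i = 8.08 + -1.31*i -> [8.08, 6.77, 5.46, 4.15, 2.84]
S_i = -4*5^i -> [-4, -20, -100, -500, -2500]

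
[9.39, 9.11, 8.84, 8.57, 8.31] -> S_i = 9.39*0.97^i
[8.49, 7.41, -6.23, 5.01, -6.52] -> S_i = Random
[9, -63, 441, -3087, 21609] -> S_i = 9*-7^i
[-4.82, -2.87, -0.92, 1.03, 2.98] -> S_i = -4.82 + 1.95*i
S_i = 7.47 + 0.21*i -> [7.47, 7.68, 7.89, 8.1, 8.31]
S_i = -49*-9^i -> [-49, 441, -3969, 35721, -321489]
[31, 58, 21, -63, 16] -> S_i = Random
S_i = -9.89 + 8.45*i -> [-9.89, -1.44, 7.01, 15.46, 23.91]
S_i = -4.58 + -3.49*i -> [-4.58, -8.07, -11.56, -15.05, -18.54]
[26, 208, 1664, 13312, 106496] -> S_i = 26*8^i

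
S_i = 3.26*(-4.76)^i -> [3.26, -15.52, 73.86, -351.59, 1673.58]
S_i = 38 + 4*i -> [38, 42, 46, 50, 54]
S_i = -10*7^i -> [-10, -70, -490, -3430, -24010]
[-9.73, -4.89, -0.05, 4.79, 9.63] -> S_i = -9.73 + 4.84*i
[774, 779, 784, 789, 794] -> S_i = 774 + 5*i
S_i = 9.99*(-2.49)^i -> [9.99, -24.88, 61.94, -154.23, 384.03]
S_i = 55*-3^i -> [55, -165, 495, -1485, 4455]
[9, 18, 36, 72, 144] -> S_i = 9*2^i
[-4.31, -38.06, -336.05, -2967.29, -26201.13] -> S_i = -4.31*8.83^i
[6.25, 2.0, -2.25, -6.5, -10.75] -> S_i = 6.25 + -4.25*i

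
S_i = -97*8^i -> [-97, -776, -6208, -49664, -397312]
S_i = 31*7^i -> [31, 217, 1519, 10633, 74431]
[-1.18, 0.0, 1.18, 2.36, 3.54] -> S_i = -1.18 + 1.18*i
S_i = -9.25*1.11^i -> [-9.25, -10.27, -11.4, -12.65, -14.04]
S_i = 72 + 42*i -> [72, 114, 156, 198, 240]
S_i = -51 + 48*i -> [-51, -3, 45, 93, 141]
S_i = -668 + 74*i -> [-668, -594, -520, -446, -372]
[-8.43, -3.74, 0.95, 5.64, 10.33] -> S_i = -8.43 + 4.69*i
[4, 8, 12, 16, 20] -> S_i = 4 + 4*i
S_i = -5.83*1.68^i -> [-5.83, -9.79, -16.45, -27.64, -46.44]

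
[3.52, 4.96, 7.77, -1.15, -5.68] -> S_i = Random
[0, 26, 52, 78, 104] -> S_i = 0 + 26*i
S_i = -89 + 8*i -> [-89, -81, -73, -65, -57]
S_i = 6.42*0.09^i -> [6.42, 0.58, 0.05, 0.0, 0.0]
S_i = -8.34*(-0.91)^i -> [-8.34, 7.59, -6.91, 6.28, -5.72]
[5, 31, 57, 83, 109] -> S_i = 5 + 26*i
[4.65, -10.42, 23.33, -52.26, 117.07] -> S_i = 4.65*(-2.24)^i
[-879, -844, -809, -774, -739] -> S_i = -879 + 35*i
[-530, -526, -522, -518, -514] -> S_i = -530 + 4*i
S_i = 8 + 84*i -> [8, 92, 176, 260, 344]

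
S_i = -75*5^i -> [-75, -375, -1875, -9375, -46875]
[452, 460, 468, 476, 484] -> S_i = 452 + 8*i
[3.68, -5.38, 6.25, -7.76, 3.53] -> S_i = Random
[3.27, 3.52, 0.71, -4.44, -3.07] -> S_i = Random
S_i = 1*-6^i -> [1, -6, 36, -216, 1296]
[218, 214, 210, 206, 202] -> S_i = 218 + -4*i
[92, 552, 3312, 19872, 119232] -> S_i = 92*6^i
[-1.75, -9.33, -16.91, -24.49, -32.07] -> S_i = -1.75 + -7.58*i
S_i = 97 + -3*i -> [97, 94, 91, 88, 85]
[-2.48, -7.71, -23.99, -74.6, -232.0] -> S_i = -2.48*3.11^i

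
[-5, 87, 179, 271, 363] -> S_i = -5 + 92*i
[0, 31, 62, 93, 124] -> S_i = 0 + 31*i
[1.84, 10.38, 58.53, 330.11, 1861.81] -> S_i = 1.84*5.64^i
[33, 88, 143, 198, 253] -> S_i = 33 + 55*i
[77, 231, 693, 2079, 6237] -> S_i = 77*3^i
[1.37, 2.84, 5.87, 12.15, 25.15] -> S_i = 1.37*2.07^i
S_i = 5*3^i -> [5, 15, 45, 135, 405]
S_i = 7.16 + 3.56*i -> [7.16, 10.72, 14.28, 17.84, 21.4]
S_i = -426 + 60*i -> [-426, -366, -306, -246, -186]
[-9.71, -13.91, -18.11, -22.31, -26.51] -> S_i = -9.71 + -4.20*i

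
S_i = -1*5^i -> [-1, -5, -25, -125, -625]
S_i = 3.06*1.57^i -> [3.06, 4.8, 7.54, 11.84, 18.59]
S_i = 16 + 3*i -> [16, 19, 22, 25, 28]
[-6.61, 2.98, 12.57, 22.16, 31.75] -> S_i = -6.61 + 9.59*i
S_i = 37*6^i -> [37, 222, 1332, 7992, 47952]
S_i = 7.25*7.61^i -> [7.25, 55.17, 419.86, 3195.16, 24315.13]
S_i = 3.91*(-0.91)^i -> [3.91, -3.56, 3.24, -2.95, 2.68]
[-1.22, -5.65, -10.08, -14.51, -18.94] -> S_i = -1.22 + -4.43*i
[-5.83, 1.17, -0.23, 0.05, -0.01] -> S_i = -5.83*(-0.20)^i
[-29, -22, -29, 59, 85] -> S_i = Random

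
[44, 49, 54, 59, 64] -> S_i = 44 + 5*i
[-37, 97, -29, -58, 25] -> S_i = Random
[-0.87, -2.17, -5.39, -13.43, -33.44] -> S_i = -0.87*2.49^i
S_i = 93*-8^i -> [93, -744, 5952, -47616, 380928]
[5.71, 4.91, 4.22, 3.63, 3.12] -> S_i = 5.71*0.86^i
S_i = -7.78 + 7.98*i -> [-7.78, 0.2, 8.18, 16.16, 24.14]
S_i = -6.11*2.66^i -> [-6.11, -16.25, -43.23, -115.0, -305.89]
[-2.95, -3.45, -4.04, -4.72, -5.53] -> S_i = -2.95*1.17^i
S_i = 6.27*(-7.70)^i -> [6.27, -48.28, 371.75, -2862.46, 22040.96]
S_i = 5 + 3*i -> [5, 8, 11, 14, 17]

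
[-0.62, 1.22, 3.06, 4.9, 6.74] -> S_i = -0.62 + 1.84*i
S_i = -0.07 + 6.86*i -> [-0.07, 6.79, 13.65, 20.51, 27.37]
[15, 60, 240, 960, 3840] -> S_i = 15*4^i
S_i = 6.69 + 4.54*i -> [6.69, 11.23, 15.77, 20.31, 24.85]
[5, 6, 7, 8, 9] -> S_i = 5 + 1*i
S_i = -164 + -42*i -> [-164, -206, -248, -290, -332]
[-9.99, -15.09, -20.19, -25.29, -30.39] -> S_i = -9.99 + -5.10*i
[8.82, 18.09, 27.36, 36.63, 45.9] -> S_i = 8.82 + 9.27*i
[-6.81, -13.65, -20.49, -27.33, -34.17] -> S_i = -6.81 + -6.84*i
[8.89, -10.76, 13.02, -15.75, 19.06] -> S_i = 8.89*(-1.21)^i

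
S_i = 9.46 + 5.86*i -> [9.46, 15.32, 21.18, 27.04, 32.9]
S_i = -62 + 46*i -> [-62, -16, 30, 76, 122]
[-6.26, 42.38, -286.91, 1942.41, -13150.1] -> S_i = -6.26*(-6.77)^i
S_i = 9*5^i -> [9, 45, 225, 1125, 5625]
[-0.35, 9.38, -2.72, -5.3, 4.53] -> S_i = Random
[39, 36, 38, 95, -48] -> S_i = Random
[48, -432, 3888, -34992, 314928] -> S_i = 48*-9^i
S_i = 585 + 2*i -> [585, 587, 589, 591, 593]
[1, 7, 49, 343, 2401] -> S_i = 1*7^i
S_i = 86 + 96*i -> [86, 182, 278, 374, 470]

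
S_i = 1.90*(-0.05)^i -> [1.9, -0.1, 0.0, -0.0, 0.0]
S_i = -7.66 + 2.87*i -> [-7.66, -4.79, -1.92, 0.95, 3.82]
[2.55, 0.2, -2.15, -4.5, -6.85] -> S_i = 2.55 + -2.35*i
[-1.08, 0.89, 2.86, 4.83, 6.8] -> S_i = -1.08 + 1.97*i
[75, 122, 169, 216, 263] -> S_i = 75 + 47*i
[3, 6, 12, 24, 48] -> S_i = 3*2^i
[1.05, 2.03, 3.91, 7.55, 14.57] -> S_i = 1.05*1.93^i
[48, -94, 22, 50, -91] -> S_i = Random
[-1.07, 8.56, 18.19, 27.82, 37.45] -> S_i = -1.07 + 9.63*i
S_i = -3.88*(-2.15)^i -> [-3.88, 8.34, -17.94, 38.56, -82.91]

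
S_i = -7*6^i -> [-7, -42, -252, -1512, -9072]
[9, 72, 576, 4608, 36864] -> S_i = 9*8^i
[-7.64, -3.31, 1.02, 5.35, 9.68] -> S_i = -7.64 + 4.33*i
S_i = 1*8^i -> [1, 8, 64, 512, 4096]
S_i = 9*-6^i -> [9, -54, 324, -1944, 11664]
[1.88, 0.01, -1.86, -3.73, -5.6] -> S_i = 1.88 + -1.87*i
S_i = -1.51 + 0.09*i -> [-1.51, -1.42, -1.33, -1.24, -1.15]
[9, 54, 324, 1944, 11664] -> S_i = 9*6^i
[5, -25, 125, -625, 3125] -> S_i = 5*-5^i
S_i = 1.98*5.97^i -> [1.98, 11.82, 70.57, 421.3, 2515.14]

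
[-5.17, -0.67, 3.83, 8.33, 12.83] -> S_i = -5.17 + 4.50*i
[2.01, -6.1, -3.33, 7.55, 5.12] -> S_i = Random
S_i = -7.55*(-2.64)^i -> [-7.55, 19.93, -52.62, 138.92, -366.74]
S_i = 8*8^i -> [8, 64, 512, 4096, 32768]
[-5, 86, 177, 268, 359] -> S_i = -5 + 91*i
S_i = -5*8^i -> [-5, -40, -320, -2560, -20480]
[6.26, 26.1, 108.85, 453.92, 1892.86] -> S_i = 6.26*4.17^i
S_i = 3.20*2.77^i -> [3.2, 8.86, 24.55, 68.01, 188.39]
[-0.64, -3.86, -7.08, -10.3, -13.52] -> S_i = -0.64 + -3.22*i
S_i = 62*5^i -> [62, 310, 1550, 7750, 38750]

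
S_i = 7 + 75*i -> [7, 82, 157, 232, 307]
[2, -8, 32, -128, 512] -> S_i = 2*-4^i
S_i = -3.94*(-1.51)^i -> [-3.94, 5.95, -8.98, 13.57, -20.48]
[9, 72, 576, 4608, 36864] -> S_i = 9*8^i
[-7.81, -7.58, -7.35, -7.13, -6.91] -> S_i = -7.81*0.97^i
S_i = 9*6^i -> [9, 54, 324, 1944, 11664]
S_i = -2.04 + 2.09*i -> [-2.04, 0.05, 2.14, 4.23, 6.32]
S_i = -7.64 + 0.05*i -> [-7.64, -7.59, -7.54, -7.49, -7.44]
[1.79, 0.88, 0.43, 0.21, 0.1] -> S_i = 1.79*0.49^i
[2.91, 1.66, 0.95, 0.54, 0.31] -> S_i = 2.91*0.57^i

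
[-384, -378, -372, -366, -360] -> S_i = -384 + 6*i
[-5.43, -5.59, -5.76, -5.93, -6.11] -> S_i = -5.43*1.03^i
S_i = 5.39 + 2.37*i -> [5.39, 7.76, 10.13, 12.5, 14.87]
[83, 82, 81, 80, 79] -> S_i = 83 + -1*i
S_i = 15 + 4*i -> [15, 19, 23, 27, 31]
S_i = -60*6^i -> [-60, -360, -2160, -12960, -77760]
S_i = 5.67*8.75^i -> [5.67, 49.61, 434.11, 3798.46, 33236.5]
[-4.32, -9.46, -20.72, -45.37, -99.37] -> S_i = -4.32*2.19^i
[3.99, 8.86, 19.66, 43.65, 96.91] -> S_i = 3.99*2.22^i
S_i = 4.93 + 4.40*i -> [4.93, 9.33, 13.73, 18.13, 22.53]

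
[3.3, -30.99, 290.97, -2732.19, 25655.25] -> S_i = 3.30*(-9.39)^i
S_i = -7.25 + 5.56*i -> [-7.25, -1.69, 3.87, 9.43, 14.99]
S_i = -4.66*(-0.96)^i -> [-4.66, 4.47, -4.29, 4.12, -3.96]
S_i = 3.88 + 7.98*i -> [3.88, 11.86, 19.84, 27.82, 35.8]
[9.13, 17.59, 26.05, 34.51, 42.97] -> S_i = 9.13 + 8.46*i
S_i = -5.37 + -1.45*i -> [-5.37, -6.82, -8.27, -9.72, -11.17]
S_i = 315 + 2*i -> [315, 317, 319, 321, 323]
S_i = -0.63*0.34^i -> [-0.63, -0.21, -0.07, -0.02, -0.01]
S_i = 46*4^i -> [46, 184, 736, 2944, 11776]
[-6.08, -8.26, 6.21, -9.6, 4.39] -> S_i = Random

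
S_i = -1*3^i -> [-1, -3, -9, -27, -81]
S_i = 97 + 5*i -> [97, 102, 107, 112, 117]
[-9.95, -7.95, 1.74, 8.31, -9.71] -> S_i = Random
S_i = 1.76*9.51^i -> [1.76, 16.74, 159.17, 1513.75, 14395.76]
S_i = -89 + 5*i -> [-89, -84, -79, -74, -69]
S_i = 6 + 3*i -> [6, 9, 12, 15, 18]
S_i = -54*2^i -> [-54, -108, -216, -432, -864]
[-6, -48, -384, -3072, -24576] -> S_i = -6*8^i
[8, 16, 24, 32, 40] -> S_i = 8 + 8*i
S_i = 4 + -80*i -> [4, -76, -156, -236, -316]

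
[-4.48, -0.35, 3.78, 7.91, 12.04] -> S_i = -4.48 + 4.13*i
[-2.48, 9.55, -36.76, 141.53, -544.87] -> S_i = -2.48*(-3.85)^i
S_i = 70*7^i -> [70, 490, 3430, 24010, 168070]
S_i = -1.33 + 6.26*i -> [-1.33, 4.93, 11.19, 17.45, 23.71]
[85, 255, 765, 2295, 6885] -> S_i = 85*3^i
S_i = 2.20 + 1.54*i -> [2.2, 3.74, 5.28, 6.82, 8.36]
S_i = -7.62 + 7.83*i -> [-7.62, 0.21, 8.04, 15.87, 23.7]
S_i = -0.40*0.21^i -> [-0.4, -0.08, -0.02, -0.0, -0.0]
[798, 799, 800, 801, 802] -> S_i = 798 + 1*i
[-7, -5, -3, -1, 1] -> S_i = -7 + 2*i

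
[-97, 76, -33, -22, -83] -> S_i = Random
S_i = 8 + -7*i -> [8, 1, -6, -13, -20]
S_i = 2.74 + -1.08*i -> [2.74, 1.66, 0.58, -0.5, -1.58]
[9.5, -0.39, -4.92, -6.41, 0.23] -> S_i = Random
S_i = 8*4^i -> [8, 32, 128, 512, 2048]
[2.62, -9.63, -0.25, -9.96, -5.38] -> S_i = Random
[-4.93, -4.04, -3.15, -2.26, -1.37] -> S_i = -4.93 + 0.89*i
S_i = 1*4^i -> [1, 4, 16, 64, 256]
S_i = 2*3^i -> [2, 6, 18, 54, 162]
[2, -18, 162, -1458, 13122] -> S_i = 2*-9^i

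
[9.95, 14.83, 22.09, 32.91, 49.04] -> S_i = 9.95*1.49^i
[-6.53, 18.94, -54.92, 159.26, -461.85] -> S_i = -6.53*(-2.90)^i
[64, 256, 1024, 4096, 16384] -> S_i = 64*4^i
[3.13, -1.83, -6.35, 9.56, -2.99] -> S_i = Random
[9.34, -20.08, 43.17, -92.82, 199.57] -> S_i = 9.34*(-2.15)^i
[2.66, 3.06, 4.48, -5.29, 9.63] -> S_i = Random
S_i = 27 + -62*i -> [27, -35, -97, -159, -221]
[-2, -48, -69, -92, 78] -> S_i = Random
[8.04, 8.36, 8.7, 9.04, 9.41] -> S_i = 8.04*1.04^i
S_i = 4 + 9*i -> [4, 13, 22, 31, 40]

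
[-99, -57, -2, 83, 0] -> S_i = Random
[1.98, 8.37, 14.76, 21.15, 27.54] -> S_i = 1.98 + 6.39*i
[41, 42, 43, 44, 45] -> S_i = 41 + 1*i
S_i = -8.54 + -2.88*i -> [-8.54, -11.42, -14.3, -17.18, -20.06]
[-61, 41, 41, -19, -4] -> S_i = Random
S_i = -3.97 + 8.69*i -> [-3.97, 4.72, 13.41, 22.1, 30.79]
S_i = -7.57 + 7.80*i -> [-7.57, 0.23, 8.03, 15.83, 23.63]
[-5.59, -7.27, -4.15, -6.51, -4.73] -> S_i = Random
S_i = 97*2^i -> [97, 194, 388, 776, 1552]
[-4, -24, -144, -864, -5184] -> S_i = -4*6^i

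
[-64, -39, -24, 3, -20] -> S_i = Random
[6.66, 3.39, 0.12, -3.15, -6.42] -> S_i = 6.66 + -3.27*i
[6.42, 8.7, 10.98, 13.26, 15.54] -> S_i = 6.42 + 2.28*i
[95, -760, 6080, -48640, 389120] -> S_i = 95*-8^i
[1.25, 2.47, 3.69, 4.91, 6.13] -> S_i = 1.25 + 1.22*i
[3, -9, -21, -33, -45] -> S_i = 3 + -12*i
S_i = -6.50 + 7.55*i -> [-6.5, 1.05, 8.6, 16.15, 23.7]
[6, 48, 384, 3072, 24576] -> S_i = 6*8^i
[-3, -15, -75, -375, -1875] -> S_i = -3*5^i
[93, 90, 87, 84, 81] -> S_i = 93 + -3*i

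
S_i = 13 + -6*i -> [13, 7, 1, -5, -11]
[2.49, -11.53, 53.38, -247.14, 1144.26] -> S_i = 2.49*(-4.63)^i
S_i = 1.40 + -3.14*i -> [1.4, -1.74, -4.88, -8.02, -11.16]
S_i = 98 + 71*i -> [98, 169, 240, 311, 382]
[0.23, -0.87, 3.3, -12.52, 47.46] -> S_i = 0.23*(-3.79)^i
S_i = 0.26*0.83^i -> [0.26, 0.22, 0.18, 0.15, 0.12]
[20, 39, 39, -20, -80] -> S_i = Random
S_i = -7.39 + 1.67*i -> [-7.39, -5.72, -4.05, -2.38, -0.71]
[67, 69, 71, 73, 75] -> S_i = 67 + 2*i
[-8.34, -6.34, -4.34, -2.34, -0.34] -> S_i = -8.34 + 2.00*i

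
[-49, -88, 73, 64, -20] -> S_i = Random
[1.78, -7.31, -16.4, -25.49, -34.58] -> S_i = 1.78 + -9.09*i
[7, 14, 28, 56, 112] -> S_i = 7*2^i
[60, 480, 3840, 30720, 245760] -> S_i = 60*8^i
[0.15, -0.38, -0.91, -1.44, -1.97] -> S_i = 0.15 + -0.53*i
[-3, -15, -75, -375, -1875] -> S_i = -3*5^i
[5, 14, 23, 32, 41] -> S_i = 5 + 9*i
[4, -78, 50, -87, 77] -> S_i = Random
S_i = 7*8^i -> [7, 56, 448, 3584, 28672]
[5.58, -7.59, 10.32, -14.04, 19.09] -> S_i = 5.58*(-1.36)^i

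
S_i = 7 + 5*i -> [7, 12, 17, 22, 27]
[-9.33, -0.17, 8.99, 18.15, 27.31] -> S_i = -9.33 + 9.16*i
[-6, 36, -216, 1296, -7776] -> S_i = -6*-6^i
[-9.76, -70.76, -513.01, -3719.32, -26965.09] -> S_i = -9.76*7.25^i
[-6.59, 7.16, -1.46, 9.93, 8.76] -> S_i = Random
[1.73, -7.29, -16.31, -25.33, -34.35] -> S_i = 1.73 + -9.02*i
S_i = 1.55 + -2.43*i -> [1.55, -0.88, -3.31, -5.74, -8.17]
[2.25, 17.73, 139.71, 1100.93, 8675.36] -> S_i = 2.25*7.88^i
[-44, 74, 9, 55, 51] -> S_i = Random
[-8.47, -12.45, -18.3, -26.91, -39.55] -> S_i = -8.47*1.47^i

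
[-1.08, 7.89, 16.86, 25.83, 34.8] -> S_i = -1.08 + 8.97*i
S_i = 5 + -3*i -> [5, 2, -1, -4, -7]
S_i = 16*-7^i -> [16, -112, 784, -5488, 38416]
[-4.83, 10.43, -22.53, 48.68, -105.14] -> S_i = -4.83*(-2.16)^i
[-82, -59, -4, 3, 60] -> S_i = Random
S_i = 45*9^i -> [45, 405, 3645, 32805, 295245]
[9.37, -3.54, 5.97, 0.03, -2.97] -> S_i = Random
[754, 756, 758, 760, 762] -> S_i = 754 + 2*i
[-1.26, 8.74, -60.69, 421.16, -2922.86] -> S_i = -1.26*(-6.94)^i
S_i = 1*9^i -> [1, 9, 81, 729, 6561]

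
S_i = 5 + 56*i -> [5, 61, 117, 173, 229]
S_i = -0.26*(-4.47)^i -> [-0.26, 1.16, -5.2, 23.22, -103.8]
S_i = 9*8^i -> [9, 72, 576, 4608, 36864]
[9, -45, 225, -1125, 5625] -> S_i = 9*-5^i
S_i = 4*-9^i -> [4, -36, 324, -2916, 26244]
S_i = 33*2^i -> [33, 66, 132, 264, 528]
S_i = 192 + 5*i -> [192, 197, 202, 207, 212]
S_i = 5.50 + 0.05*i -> [5.5, 5.55, 5.6, 5.65, 5.7]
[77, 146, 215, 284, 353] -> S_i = 77 + 69*i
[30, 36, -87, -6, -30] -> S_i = Random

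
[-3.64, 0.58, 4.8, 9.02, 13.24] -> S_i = -3.64 + 4.22*i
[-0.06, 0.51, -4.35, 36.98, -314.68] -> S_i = -0.06*(-8.51)^i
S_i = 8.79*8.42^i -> [8.79, 74.01, 623.18, 5247.17, 44181.17]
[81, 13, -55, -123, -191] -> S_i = 81 + -68*i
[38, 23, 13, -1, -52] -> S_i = Random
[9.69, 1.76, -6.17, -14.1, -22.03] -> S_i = 9.69 + -7.93*i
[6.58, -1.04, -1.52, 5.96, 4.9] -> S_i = Random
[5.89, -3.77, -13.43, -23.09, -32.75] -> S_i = 5.89 + -9.66*i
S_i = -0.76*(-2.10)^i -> [-0.76, 1.6, -3.35, 7.04, -14.78]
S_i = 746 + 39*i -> [746, 785, 824, 863, 902]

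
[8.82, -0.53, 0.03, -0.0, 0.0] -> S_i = 8.82*(-0.06)^i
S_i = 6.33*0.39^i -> [6.33, 2.47, 0.96, 0.38, 0.15]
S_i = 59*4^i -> [59, 236, 944, 3776, 15104]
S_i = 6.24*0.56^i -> [6.24, 3.49, 1.96, 1.1, 0.61]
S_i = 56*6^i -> [56, 336, 2016, 12096, 72576]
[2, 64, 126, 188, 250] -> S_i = 2 + 62*i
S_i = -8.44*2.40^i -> [-8.44, -20.26, -48.61, -116.67, -280.02]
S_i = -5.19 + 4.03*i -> [-5.19, -1.16, 2.87, 6.9, 10.93]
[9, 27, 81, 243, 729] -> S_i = 9*3^i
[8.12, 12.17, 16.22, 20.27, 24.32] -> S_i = 8.12 + 4.05*i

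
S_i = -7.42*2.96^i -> [-7.42, -21.96, -65.01, -192.43, -569.6]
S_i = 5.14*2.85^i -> [5.14, 14.65, 41.75, 118.99, 339.11]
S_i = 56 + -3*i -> [56, 53, 50, 47, 44]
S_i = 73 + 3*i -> [73, 76, 79, 82, 85]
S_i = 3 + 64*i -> [3, 67, 131, 195, 259]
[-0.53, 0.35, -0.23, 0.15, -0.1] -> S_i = -0.53*(-0.66)^i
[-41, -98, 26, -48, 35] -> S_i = Random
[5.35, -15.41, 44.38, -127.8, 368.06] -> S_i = 5.35*(-2.88)^i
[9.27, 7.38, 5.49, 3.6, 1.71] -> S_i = 9.27 + -1.89*i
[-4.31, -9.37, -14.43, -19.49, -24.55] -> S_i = -4.31 + -5.06*i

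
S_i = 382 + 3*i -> [382, 385, 388, 391, 394]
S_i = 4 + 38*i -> [4, 42, 80, 118, 156]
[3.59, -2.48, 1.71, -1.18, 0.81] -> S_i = 3.59*(-0.69)^i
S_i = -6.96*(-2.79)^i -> [-6.96, 19.42, -54.18, 151.15, -421.72]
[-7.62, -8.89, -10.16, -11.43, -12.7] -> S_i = -7.62 + -1.27*i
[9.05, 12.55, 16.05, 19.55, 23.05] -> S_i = 9.05 + 3.50*i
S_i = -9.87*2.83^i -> [-9.87, -27.93, -79.05, -223.71, -633.09]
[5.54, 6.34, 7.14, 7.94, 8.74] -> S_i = 5.54 + 0.80*i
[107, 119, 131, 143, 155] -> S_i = 107 + 12*i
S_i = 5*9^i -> [5, 45, 405, 3645, 32805]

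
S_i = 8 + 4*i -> [8, 12, 16, 20, 24]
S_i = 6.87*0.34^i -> [6.87, 2.34, 0.79, 0.27, 0.09]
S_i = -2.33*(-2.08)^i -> [-2.33, 4.85, -10.08, 20.97, -43.61]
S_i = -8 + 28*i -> [-8, 20, 48, 76, 104]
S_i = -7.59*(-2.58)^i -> [-7.59, 19.58, -50.52, 130.35, -336.3]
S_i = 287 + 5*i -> [287, 292, 297, 302, 307]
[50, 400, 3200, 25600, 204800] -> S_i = 50*8^i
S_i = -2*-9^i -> [-2, 18, -162, 1458, -13122]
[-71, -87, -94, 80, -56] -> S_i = Random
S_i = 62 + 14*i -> [62, 76, 90, 104, 118]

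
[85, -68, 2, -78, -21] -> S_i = Random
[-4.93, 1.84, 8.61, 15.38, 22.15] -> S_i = -4.93 + 6.77*i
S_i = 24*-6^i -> [24, -144, 864, -5184, 31104]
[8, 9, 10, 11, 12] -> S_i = 8 + 1*i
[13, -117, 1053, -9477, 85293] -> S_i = 13*-9^i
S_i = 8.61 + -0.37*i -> [8.61, 8.24, 7.87, 7.5, 7.13]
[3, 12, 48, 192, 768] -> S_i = 3*4^i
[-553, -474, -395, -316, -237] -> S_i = -553 + 79*i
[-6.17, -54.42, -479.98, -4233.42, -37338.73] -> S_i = -6.17*8.82^i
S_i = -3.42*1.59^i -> [-3.42, -5.44, -8.65, -13.75, -21.86]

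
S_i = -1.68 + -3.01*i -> [-1.68, -4.69, -7.7, -10.71, -13.72]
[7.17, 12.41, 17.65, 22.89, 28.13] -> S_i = 7.17 + 5.24*i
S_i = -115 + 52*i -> [-115, -63, -11, 41, 93]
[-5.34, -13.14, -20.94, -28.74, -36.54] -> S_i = -5.34 + -7.80*i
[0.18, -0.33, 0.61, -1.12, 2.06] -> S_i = 0.18*(-1.84)^i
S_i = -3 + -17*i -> [-3, -20, -37, -54, -71]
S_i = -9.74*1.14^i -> [-9.74, -11.1, -12.66, -14.43, -16.45]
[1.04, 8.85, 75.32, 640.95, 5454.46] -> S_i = 1.04*8.51^i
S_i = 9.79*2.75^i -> [9.79, 26.92, 74.04, 203.6, 559.9]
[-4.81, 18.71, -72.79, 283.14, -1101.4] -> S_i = -4.81*(-3.89)^i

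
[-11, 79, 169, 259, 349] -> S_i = -11 + 90*i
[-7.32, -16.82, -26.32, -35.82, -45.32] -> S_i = -7.32 + -9.50*i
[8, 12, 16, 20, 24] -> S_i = 8 + 4*i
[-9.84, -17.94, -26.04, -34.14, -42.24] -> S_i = -9.84 + -8.10*i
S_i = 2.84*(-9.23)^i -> [2.84, -26.21, 241.95, -2233.18, 20612.24]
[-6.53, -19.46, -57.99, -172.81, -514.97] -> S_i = -6.53*2.98^i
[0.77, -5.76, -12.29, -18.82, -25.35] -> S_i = 0.77 + -6.53*i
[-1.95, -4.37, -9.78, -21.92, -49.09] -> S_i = -1.95*2.24^i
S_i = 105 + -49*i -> [105, 56, 7, -42, -91]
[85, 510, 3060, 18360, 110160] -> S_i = 85*6^i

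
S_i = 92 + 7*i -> [92, 99, 106, 113, 120]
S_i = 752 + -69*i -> [752, 683, 614, 545, 476]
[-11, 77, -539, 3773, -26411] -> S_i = -11*-7^i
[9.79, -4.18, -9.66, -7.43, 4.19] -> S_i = Random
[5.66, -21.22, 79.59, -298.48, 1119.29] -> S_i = 5.66*(-3.75)^i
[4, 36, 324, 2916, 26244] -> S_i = 4*9^i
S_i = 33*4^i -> [33, 132, 528, 2112, 8448]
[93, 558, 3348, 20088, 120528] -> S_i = 93*6^i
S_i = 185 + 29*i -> [185, 214, 243, 272, 301]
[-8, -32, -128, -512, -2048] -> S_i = -8*4^i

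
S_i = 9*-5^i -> [9, -45, 225, -1125, 5625]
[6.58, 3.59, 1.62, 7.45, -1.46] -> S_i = Random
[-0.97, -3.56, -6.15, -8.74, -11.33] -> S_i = -0.97 + -2.59*i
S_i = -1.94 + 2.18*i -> [-1.94, 0.24, 2.42, 4.6, 6.78]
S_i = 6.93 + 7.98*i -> [6.93, 14.91, 22.89, 30.87, 38.85]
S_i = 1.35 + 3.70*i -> [1.35, 5.05, 8.75, 12.45, 16.15]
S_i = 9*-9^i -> [9, -81, 729, -6561, 59049]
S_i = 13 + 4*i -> [13, 17, 21, 25, 29]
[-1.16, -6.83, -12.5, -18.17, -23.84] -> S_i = -1.16 + -5.67*i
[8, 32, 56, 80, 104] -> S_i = 8 + 24*i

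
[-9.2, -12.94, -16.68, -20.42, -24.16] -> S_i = -9.20 + -3.74*i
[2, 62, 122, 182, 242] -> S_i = 2 + 60*i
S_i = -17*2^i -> [-17, -34, -68, -136, -272]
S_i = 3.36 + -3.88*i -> [3.36, -0.52, -4.4, -8.28, -12.16]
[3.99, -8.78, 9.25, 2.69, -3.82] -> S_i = Random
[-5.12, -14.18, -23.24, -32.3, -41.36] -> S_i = -5.12 + -9.06*i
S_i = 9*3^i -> [9, 27, 81, 243, 729]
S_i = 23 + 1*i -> [23, 24, 25, 26, 27]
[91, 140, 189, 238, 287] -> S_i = 91 + 49*i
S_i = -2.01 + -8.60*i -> [-2.01, -10.61, -19.21, -27.81, -36.41]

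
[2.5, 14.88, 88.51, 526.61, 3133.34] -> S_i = 2.50*5.95^i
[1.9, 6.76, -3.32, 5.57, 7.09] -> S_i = Random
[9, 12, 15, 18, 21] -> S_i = 9 + 3*i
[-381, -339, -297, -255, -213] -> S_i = -381 + 42*i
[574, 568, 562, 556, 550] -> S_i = 574 + -6*i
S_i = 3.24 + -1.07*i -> [3.24, 2.17, 1.1, 0.03, -1.04]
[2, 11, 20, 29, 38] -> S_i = 2 + 9*i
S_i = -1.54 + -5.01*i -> [-1.54, -6.55, -11.56, -16.57, -21.58]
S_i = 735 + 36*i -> [735, 771, 807, 843, 879]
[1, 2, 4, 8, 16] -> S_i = 1*2^i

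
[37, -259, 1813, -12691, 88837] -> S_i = 37*-7^i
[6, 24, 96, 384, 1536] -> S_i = 6*4^i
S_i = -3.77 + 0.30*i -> [-3.77, -3.47, -3.17, -2.87, -2.57]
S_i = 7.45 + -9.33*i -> [7.45, -1.88, -11.21, -20.54, -29.87]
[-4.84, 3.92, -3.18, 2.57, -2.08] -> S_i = -4.84*(-0.81)^i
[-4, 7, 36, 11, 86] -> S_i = Random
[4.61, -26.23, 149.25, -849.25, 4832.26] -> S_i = 4.61*(-5.69)^i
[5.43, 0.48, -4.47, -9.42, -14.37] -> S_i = 5.43 + -4.95*i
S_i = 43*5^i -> [43, 215, 1075, 5375, 26875]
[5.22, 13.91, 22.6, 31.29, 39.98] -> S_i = 5.22 + 8.69*i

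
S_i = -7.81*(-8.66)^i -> [-7.81, 67.63, -585.72, 5072.3, -43926.1]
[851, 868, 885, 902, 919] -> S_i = 851 + 17*i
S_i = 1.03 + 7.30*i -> [1.03, 8.33, 15.63, 22.93, 30.23]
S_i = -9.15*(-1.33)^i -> [-9.15, 12.17, -16.19, 21.53, -28.63]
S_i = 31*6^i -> [31, 186, 1116, 6696, 40176]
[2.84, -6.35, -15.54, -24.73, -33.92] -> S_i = 2.84 + -9.19*i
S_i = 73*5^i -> [73, 365, 1825, 9125, 45625]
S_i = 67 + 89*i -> [67, 156, 245, 334, 423]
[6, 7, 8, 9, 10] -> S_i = 6 + 1*i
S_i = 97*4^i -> [97, 388, 1552, 6208, 24832]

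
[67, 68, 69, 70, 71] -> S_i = 67 + 1*i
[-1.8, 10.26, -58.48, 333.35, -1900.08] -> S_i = -1.80*(-5.70)^i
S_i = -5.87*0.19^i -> [-5.87, -1.12, -0.21, -0.04, -0.01]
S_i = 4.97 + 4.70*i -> [4.97, 9.67, 14.37, 19.07, 23.77]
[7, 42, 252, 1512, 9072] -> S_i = 7*6^i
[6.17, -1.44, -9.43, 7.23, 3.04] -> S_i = Random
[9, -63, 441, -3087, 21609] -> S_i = 9*-7^i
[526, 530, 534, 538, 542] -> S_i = 526 + 4*i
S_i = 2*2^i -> [2, 4, 8, 16, 32]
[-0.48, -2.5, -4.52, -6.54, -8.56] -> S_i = -0.48 + -2.02*i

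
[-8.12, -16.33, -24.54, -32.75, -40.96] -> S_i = -8.12 + -8.21*i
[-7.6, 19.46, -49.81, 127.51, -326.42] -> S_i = -7.60*(-2.56)^i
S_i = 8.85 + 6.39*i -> [8.85, 15.24, 21.63, 28.02, 34.41]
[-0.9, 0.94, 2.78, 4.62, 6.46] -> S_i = -0.90 + 1.84*i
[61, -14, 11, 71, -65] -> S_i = Random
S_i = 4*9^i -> [4, 36, 324, 2916, 26244]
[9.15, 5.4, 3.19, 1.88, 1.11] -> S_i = 9.15*0.59^i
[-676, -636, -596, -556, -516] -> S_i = -676 + 40*i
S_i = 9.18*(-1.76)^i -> [9.18, -16.16, 28.44, -50.05, 88.08]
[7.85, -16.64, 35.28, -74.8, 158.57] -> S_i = 7.85*(-2.12)^i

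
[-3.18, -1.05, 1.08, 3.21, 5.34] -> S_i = -3.18 + 2.13*i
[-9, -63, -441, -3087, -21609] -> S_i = -9*7^i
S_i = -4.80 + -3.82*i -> [-4.8, -8.62, -12.44, -16.26, -20.08]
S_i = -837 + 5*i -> [-837, -832, -827, -822, -817]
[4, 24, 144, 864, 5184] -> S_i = 4*6^i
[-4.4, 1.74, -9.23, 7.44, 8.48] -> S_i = Random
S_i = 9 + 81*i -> [9, 90, 171, 252, 333]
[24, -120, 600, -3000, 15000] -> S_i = 24*-5^i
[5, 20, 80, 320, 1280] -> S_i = 5*4^i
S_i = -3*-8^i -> [-3, 24, -192, 1536, -12288]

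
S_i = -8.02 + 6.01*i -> [-8.02, -2.01, 4.0, 10.01, 16.02]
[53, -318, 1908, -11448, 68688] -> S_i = 53*-6^i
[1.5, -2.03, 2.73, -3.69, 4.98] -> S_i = 1.50*(-1.35)^i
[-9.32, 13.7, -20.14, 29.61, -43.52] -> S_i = -9.32*(-1.47)^i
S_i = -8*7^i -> [-8, -56, -392, -2744, -19208]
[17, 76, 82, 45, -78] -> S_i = Random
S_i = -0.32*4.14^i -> [-0.32, -1.32, -5.48, -22.71, -94.01]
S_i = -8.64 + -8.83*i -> [-8.64, -17.47, -26.3, -35.13, -43.96]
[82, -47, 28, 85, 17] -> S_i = Random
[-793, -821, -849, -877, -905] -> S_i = -793 + -28*i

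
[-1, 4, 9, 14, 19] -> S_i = -1 + 5*i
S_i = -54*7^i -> [-54, -378, -2646, -18522, -129654]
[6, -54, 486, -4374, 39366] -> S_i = 6*-9^i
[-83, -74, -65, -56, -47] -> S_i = -83 + 9*i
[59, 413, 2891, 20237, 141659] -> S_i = 59*7^i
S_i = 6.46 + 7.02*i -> [6.46, 13.48, 20.5, 27.52, 34.54]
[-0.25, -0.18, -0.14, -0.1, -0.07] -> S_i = -0.25*0.74^i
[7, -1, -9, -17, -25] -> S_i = 7 + -8*i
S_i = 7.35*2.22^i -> [7.35, 16.32, 36.22, 80.42, 178.53]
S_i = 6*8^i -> [6, 48, 384, 3072, 24576]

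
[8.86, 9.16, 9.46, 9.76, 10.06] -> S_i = 8.86 + 0.30*i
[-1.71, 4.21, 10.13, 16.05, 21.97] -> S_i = -1.71 + 5.92*i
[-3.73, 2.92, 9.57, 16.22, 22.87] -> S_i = -3.73 + 6.65*i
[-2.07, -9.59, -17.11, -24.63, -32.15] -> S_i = -2.07 + -7.52*i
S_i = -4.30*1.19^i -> [-4.3, -5.12, -6.09, -7.25, -8.62]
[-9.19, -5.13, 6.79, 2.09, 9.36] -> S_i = Random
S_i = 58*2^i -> [58, 116, 232, 464, 928]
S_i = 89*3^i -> [89, 267, 801, 2403, 7209]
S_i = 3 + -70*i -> [3, -67, -137, -207, -277]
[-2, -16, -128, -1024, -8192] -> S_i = -2*8^i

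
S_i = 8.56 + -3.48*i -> [8.56, 5.08, 1.6, -1.88, -5.36]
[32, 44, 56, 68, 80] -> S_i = 32 + 12*i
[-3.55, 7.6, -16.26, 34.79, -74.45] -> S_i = -3.55*(-2.14)^i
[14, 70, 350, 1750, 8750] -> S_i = 14*5^i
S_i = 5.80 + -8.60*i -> [5.8, -2.8, -11.4, -20.0, -28.6]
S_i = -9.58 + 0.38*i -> [-9.58, -9.2, -8.82, -8.44, -8.06]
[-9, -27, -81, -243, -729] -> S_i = -9*3^i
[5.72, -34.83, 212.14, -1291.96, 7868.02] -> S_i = 5.72*(-6.09)^i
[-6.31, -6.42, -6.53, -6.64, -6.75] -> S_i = -6.31 + -0.11*i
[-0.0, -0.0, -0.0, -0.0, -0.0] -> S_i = -0.00*8.87^i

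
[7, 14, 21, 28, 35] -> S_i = 7 + 7*i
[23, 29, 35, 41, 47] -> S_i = 23 + 6*i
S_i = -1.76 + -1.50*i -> [-1.76, -3.26, -4.76, -6.26, -7.76]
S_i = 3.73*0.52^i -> [3.73, 1.94, 1.01, 0.52, 0.27]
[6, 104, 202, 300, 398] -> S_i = 6 + 98*i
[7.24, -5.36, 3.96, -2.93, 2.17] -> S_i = 7.24*(-0.74)^i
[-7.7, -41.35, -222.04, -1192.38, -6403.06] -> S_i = -7.70*5.37^i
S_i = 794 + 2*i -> [794, 796, 798, 800, 802]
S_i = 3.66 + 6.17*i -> [3.66, 9.83, 16.0, 22.17, 28.34]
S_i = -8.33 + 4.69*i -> [-8.33, -3.64, 1.05, 5.74, 10.43]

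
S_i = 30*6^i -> [30, 180, 1080, 6480, 38880]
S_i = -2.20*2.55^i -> [-2.2, -5.61, -14.31, -36.48, -93.02]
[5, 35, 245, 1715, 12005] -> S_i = 5*7^i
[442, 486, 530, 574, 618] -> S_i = 442 + 44*i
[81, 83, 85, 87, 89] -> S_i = 81 + 2*i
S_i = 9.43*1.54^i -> [9.43, 14.52, 22.36, 34.44, 53.04]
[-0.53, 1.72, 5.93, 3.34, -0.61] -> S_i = Random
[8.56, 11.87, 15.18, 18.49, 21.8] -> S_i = 8.56 + 3.31*i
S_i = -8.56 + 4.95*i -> [-8.56, -3.61, 1.34, 6.29, 11.24]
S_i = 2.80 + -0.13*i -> [2.8, 2.67, 2.54, 2.41, 2.28]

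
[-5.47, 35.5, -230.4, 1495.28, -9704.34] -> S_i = -5.47*(-6.49)^i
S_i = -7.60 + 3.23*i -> [-7.6, -4.37, -1.14, 2.09, 5.32]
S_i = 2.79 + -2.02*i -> [2.79, 0.77, -1.25, -3.27, -5.29]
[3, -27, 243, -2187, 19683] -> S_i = 3*-9^i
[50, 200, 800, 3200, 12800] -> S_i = 50*4^i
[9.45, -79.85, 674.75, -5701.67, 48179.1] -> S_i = 9.45*(-8.45)^i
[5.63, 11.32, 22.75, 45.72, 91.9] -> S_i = 5.63*2.01^i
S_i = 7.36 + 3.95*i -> [7.36, 11.31, 15.26, 19.21, 23.16]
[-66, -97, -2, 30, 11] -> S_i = Random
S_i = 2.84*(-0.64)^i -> [2.84, -1.82, 1.16, -0.74, 0.48]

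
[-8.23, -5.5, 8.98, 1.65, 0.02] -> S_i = Random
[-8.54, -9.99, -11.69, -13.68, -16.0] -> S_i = -8.54*1.17^i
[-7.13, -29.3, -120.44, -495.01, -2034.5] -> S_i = -7.13*4.11^i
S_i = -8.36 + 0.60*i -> [-8.36, -7.76, -7.16, -6.56, -5.96]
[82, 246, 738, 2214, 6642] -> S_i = 82*3^i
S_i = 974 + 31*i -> [974, 1005, 1036, 1067, 1098]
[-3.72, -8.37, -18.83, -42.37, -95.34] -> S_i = -3.72*2.25^i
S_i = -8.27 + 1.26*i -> [-8.27, -7.01, -5.75, -4.49, -3.23]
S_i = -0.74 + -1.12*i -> [-0.74, -1.86, -2.98, -4.1, -5.22]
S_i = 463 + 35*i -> [463, 498, 533, 568, 603]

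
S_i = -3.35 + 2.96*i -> [-3.35, -0.39, 2.57, 5.53, 8.49]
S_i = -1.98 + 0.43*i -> [-1.98, -1.55, -1.12, -0.69, -0.26]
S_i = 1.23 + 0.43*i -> [1.23, 1.66, 2.09, 2.52, 2.95]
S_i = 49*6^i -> [49, 294, 1764, 10584, 63504]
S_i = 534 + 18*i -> [534, 552, 570, 588, 606]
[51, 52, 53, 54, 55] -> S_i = 51 + 1*i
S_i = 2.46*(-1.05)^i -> [2.46, -2.58, 2.71, -2.85, 2.99]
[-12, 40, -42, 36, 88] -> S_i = Random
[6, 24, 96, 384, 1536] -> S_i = 6*4^i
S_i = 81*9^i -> [81, 729, 6561, 59049, 531441]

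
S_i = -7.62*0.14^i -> [-7.62, -1.07, -0.15, -0.02, -0.0]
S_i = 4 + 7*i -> [4, 11, 18, 25, 32]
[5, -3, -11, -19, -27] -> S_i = 5 + -8*i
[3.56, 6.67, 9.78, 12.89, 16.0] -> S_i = 3.56 + 3.11*i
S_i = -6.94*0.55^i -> [-6.94, -3.82, -2.1, -1.15, -0.64]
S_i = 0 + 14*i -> [0, 14, 28, 42, 56]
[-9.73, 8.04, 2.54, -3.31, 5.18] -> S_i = Random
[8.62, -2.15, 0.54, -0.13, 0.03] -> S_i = 8.62*(-0.25)^i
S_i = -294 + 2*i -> [-294, -292, -290, -288, -286]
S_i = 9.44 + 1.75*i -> [9.44, 11.19, 12.94, 14.69, 16.44]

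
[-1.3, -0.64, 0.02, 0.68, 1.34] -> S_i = -1.30 + 0.66*i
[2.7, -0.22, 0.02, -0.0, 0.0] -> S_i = 2.70*(-0.08)^i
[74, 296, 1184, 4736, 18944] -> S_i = 74*4^i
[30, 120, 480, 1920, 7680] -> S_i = 30*4^i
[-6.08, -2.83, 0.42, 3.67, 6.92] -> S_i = -6.08 + 3.25*i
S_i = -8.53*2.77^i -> [-8.53, -23.63, -65.45, -181.3, -502.19]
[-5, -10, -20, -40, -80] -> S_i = -5*2^i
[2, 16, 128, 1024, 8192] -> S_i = 2*8^i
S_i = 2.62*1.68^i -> [2.62, 4.4, 7.39, 12.42, 20.87]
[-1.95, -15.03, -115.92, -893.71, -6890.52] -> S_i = -1.95*7.71^i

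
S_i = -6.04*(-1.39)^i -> [-6.04, 8.4, -11.67, 16.22, -22.55]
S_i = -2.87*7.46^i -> [-2.87, -21.41, -159.72, -1191.51, -8888.68]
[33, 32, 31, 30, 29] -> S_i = 33 + -1*i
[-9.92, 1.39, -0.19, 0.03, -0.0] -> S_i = -9.92*(-0.14)^i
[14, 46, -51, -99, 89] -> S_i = Random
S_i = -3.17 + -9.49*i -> [-3.17, -12.66, -22.15, -31.64, -41.13]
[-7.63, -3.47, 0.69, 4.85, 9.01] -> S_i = -7.63 + 4.16*i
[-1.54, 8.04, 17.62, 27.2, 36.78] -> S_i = -1.54 + 9.58*i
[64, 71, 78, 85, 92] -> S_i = 64 + 7*i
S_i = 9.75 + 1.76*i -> [9.75, 11.51, 13.27, 15.03, 16.79]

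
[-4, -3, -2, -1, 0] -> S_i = -4 + 1*i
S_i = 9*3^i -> [9, 27, 81, 243, 729]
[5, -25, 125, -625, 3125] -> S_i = 5*-5^i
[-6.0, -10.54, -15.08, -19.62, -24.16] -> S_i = -6.00 + -4.54*i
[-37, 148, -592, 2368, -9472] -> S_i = -37*-4^i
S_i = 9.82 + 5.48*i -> [9.82, 15.3, 20.78, 26.26, 31.74]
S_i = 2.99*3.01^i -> [2.99, 9.0, 27.09, 81.54, 245.44]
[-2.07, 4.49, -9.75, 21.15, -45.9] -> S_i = -2.07*(-2.17)^i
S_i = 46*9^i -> [46, 414, 3726, 33534, 301806]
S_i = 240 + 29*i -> [240, 269, 298, 327, 356]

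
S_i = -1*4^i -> [-1, -4, -16, -64, -256]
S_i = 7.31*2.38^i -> [7.31, 17.4, 41.41, 98.55, 234.54]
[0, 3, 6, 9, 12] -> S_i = 0 + 3*i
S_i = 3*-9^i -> [3, -27, 243, -2187, 19683]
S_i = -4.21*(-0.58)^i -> [-4.21, 2.44, -1.42, 0.82, -0.48]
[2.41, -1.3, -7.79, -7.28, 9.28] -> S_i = Random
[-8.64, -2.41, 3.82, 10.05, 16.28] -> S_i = -8.64 + 6.23*i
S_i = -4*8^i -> [-4, -32, -256, -2048, -16384]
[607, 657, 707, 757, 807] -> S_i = 607 + 50*i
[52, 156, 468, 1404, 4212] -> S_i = 52*3^i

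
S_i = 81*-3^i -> [81, -243, 729, -2187, 6561]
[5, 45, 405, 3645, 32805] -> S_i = 5*9^i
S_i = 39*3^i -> [39, 117, 351, 1053, 3159]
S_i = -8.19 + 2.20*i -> [-8.19, -5.99, -3.79, -1.59, 0.61]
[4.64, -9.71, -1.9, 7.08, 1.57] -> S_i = Random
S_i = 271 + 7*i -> [271, 278, 285, 292, 299]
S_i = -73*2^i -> [-73, -146, -292, -584, -1168]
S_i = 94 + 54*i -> [94, 148, 202, 256, 310]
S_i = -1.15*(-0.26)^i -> [-1.15, 0.3, -0.08, 0.02, -0.01]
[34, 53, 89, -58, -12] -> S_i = Random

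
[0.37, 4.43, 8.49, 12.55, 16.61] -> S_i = 0.37 + 4.06*i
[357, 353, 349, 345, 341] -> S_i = 357 + -4*i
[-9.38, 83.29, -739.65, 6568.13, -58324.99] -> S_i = -9.38*(-8.88)^i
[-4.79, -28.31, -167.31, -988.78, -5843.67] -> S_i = -4.79*5.91^i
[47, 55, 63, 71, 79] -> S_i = 47 + 8*i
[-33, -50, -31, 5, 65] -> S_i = Random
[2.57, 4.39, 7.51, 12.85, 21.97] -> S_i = 2.57*1.71^i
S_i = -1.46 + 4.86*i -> [-1.46, 3.4, 8.26, 13.12, 17.98]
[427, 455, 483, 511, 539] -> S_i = 427 + 28*i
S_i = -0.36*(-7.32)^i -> [-0.36, 2.64, -19.29, 141.2, -1033.59]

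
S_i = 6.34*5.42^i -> [6.34, 34.36, 186.25, 1009.46, 5471.25]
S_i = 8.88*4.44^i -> [8.88, 39.43, 175.06, 777.25, 3451.0]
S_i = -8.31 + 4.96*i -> [-8.31, -3.35, 1.61, 6.57, 11.53]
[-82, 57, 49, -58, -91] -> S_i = Random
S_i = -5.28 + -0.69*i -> [-5.28, -5.97, -6.66, -7.35, -8.04]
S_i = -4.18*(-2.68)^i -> [-4.18, 11.2, -30.02, 80.46, -215.63]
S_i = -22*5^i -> [-22, -110, -550, -2750, -13750]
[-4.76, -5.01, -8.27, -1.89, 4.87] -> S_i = Random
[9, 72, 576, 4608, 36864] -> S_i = 9*8^i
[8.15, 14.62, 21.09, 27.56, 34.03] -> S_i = 8.15 + 6.47*i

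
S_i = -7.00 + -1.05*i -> [-7.0, -8.05, -9.1, -10.15, -11.2]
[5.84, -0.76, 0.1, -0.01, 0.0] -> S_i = 5.84*(-0.13)^i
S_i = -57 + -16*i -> [-57, -73, -89, -105, -121]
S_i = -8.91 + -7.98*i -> [-8.91, -16.89, -24.87, -32.85, -40.83]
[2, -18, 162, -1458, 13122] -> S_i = 2*-9^i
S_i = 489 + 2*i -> [489, 491, 493, 495, 497]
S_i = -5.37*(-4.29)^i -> [-5.37, 23.04, -98.83, 423.98, -1818.88]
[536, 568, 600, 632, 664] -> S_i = 536 + 32*i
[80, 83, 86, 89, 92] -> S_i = 80 + 3*i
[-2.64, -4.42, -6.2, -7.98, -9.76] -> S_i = -2.64 + -1.78*i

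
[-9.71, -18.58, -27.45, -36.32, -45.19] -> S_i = -9.71 + -8.87*i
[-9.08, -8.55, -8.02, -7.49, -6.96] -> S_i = -9.08 + 0.53*i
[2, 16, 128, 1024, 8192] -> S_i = 2*8^i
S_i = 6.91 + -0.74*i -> [6.91, 6.17, 5.43, 4.69, 3.95]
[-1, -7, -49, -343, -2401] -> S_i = -1*7^i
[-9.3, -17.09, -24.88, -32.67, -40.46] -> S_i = -9.30 + -7.79*i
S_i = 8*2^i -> [8, 16, 32, 64, 128]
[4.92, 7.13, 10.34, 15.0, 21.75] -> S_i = 4.92*1.45^i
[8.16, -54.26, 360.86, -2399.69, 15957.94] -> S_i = 8.16*(-6.65)^i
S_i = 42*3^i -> [42, 126, 378, 1134, 3402]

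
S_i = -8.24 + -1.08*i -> [-8.24, -9.32, -10.4, -11.48, -12.56]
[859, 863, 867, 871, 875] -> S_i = 859 + 4*i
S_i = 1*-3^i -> [1, -3, 9, -27, 81]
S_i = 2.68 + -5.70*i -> [2.68, -3.02, -8.72, -14.42, -20.12]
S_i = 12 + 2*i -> [12, 14, 16, 18, 20]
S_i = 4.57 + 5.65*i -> [4.57, 10.22, 15.87, 21.52, 27.17]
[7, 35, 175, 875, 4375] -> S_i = 7*5^i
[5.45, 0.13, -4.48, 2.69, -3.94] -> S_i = Random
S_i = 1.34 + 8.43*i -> [1.34, 9.77, 18.2, 26.63, 35.06]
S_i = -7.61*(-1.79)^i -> [-7.61, 13.62, -24.38, 43.65, -78.13]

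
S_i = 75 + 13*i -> [75, 88, 101, 114, 127]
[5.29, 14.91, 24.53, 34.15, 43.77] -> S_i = 5.29 + 9.62*i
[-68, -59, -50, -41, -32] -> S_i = -68 + 9*i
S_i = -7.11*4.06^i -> [-7.11, -28.87, -117.2, -475.83, -1931.85]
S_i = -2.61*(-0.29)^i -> [-2.61, 0.76, -0.22, 0.06, -0.02]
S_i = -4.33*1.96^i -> [-4.33, -8.49, -16.63, -32.6, -63.9]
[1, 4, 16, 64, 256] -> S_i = 1*4^i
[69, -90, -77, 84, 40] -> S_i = Random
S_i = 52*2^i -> [52, 104, 208, 416, 832]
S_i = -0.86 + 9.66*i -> [-0.86, 8.8, 18.46, 28.12, 37.78]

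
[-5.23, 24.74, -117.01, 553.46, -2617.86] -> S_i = -5.23*(-4.73)^i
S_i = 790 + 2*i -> [790, 792, 794, 796, 798]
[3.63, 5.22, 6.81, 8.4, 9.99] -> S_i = 3.63 + 1.59*i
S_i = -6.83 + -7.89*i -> [-6.83, -14.72, -22.61, -30.5, -38.39]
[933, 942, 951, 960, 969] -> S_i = 933 + 9*i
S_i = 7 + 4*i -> [7, 11, 15, 19, 23]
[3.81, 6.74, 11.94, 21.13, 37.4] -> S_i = 3.81*1.77^i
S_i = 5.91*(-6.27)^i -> [5.91, -37.06, 232.34, -1456.77, 9133.93]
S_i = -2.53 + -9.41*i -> [-2.53, -11.94, -21.35, -30.76, -40.17]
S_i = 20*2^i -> [20, 40, 80, 160, 320]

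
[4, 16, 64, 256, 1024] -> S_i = 4*4^i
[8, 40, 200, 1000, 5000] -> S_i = 8*5^i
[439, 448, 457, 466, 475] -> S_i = 439 + 9*i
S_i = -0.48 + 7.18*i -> [-0.48, 6.7, 13.88, 21.06, 28.24]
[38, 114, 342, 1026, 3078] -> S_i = 38*3^i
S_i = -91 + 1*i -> [-91, -90, -89, -88, -87]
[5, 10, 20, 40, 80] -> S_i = 5*2^i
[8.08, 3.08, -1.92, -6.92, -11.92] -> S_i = 8.08 + -5.00*i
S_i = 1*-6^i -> [1, -6, 36, -216, 1296]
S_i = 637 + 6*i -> [637, 643, 649, 655, 661]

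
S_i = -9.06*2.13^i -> [-9.06, -19.3, -41.1, -87.55, -186.49]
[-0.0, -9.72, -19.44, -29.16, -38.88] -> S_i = -0.00 + -9.72*i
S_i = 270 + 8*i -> [270, 278, 286, 294, 302]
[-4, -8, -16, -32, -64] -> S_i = -4*2^i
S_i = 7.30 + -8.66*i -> [7.3, -1.36, -10.02, -18.68, -27.34]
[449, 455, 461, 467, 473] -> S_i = 449 + 6*i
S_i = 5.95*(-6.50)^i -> [5.95, -38.68, 251.39, -1634.02, 10621.12]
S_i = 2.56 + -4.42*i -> [2.56, -1.86, -6.28, -10.7, -15.12]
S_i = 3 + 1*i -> [3, 4, 5, 6, 7]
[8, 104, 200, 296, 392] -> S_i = 8 + 96*i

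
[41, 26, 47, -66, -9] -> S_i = Random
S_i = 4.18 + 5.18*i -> [4.18, 9.36, 14.54, 19.72, 24.9]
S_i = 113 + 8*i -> [113, 121, 129, 137, 145]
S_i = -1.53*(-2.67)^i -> [-1.53, 4.09, -10.91, 29.12, -77.76]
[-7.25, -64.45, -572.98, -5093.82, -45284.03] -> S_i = -7.25*8.89^i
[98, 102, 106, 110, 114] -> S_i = 98 + 4*i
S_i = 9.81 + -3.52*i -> [9.81, 6.29, 2.77, -0.75, -4.27]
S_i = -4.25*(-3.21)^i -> [-4.25, 13.64, -43.79, 140.57, -451.24]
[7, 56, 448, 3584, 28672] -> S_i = 7*8^i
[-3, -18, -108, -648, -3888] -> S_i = -3*6^i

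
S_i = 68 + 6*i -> [68, 74, 80, 86, 92]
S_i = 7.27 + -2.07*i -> [7.27, 5.2, 3.13, 1.06, -1.01]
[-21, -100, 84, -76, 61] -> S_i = Random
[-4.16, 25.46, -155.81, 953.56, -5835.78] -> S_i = -4.16*(-6.12)^i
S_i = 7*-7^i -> [7, -49, 343, -2401, 16807]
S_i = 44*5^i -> [44, 220, 1100, 5500, 27500]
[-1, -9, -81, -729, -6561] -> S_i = -1*9^i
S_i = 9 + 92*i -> [9, 101, 193, 285, 377]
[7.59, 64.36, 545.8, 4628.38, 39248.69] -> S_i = 7.59*8.48^i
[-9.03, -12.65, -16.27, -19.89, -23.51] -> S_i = -9.03 + -3.62*i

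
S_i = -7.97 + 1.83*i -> [-7.97, -6.14, -4.31, -2.48, -0.65]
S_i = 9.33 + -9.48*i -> [9.33, -0.15, -9.63, -19.11, -28.59]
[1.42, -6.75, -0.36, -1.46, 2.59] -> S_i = Random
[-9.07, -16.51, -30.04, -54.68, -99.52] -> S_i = -9.07*1.82^i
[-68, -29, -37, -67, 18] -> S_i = Random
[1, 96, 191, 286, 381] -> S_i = 1 + 95*i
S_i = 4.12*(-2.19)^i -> [4.12, -9.02, 19.76, -43.27, 94.77]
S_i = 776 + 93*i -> [776, 869, 962, 1055, 1148]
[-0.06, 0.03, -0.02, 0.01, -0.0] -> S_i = -0.06*(-0.52)^i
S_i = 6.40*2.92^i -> [6.4, 18.69, 54.57, 159.34, 465.28]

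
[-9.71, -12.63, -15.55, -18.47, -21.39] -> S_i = -9.71 + -2.92*i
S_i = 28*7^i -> [28, 196, 1372, 9604, 67228]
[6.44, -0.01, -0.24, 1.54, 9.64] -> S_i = Random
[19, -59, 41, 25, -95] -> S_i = Random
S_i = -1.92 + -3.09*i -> [-1.92, -5.01, -8.1, -11.19, -14.28]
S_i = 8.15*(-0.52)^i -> [8.15, -4.24, 2.2, -1.15, 0.6]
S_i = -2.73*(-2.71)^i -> [-2.73, 7.4, -20.05, 54.33, -147.24]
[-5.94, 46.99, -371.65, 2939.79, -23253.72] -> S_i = -5.94*(-7.91)^i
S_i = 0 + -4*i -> [0, -4, -8, -12, -16]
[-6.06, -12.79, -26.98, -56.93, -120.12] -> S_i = -6.06*2.11^i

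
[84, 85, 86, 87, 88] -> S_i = 84 + 1*i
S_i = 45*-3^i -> [45, -135, 405, -1215, 3645]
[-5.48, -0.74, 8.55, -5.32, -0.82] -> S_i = Random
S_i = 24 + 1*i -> [24, 25, 26, 27, 28]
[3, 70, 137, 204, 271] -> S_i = 3 + 67*i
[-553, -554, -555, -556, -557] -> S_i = -553 + -1*i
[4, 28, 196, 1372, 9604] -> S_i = 4*7^i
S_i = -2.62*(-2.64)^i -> [-2.62, 6.92, -18.26, 48.21, -127.27]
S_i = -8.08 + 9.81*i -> [-8.08, 1.73, 11.54, 21.35, 31.16]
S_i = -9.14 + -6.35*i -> [-9.14, -15.49, -21.84, -28.19, -34.54]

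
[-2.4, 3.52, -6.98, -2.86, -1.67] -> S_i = Random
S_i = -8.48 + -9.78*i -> [-8.48, -18.26, -28.04, -37.82, -47.6]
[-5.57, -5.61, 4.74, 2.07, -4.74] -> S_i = Random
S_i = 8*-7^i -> [8, -56, 392, -2744, 19208]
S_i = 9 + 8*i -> [9, 17, 25, 33, 41]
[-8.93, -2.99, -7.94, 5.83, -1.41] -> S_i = Random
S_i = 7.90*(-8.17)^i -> [7.9, -64.54, 527.32, -4308.17, 35197.78]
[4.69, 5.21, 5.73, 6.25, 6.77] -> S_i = 4.69 + 0.52*i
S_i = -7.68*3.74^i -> [-7.68, -28.72, -107.42, -401.77, -1502.61]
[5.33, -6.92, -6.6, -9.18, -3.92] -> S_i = Random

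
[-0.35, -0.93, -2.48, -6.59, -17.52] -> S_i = -0.35*2.66^i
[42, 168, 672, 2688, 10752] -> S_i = 42*4^i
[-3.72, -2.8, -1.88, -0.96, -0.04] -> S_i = -3.72 + 0.92*i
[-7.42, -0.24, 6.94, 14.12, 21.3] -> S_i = -7.42 + 7.18*i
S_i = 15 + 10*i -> [15, 25, 35, 45, 55]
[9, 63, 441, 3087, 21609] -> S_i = 9*7^i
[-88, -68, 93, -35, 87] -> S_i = Random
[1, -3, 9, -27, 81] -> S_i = 1*-3^i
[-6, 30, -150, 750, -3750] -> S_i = -6*-5^i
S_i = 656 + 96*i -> [656, 752, 848, 944, 1040]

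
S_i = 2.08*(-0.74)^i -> [2.08, -1.54, 1.14, -0.84, 0.62]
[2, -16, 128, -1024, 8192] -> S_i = 2*-8^i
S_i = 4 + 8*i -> [4, 12, 20, 28, 36]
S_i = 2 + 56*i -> [2, 58, 114, 170, 226]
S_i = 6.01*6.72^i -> [6.01, 40.39, 271.4, 1823.82, 12256.08]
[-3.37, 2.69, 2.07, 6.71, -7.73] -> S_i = Random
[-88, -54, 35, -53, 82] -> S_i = Random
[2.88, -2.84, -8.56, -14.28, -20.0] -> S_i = 2.88 + -5.72*i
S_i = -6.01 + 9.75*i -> [-6.01, 3.74, 13.49, 23.24, 32.99]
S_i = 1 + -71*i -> [1, -70, -141, -212, -283]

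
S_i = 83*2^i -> [83, 166, 332, 664, 1328]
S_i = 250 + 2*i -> [250, 252, 254, 256, 258]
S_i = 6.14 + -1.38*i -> [6.14, 4.76, 3.38, 2.0, 0.62]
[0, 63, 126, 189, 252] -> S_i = 0 + 63*i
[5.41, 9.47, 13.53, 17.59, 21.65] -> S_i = 5.41 + 4.06*i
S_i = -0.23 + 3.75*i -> [-0.23, 3.52, 7.27, 11.02, 14.77]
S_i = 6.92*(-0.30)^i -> [6.92, -2.08, 0.62, -0.19, 0.06]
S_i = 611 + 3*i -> [611, 614, 617, 620, 623]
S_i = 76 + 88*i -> [76, 164, 252, 340, 428]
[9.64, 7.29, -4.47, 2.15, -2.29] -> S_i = Random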